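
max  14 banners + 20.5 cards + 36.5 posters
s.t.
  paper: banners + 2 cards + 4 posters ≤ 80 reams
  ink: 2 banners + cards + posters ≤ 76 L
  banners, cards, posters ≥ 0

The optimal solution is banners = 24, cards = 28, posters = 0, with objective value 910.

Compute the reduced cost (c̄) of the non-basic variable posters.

-2

At the optimum: paper uses 80 of 80 (binding); ink uses 76 of 76 (binding).
Dual feasibility on the basic columns requires 1·y_paper + 2·y_ink = 14, 2·y_paper + 1·y_ink = 20.5.
This yields shadow prices y_paper = 9, y_ink = 2.5.
Reduced cost of posters: c₃ − yᵀa₃ = 36.5 − (9·4 + 2.5·1) = 36.5 − 38.5 = -2.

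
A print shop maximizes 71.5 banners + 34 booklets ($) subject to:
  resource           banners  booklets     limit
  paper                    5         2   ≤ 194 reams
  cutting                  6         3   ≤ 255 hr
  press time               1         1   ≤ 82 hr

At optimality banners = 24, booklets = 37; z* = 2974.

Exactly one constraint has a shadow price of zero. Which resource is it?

press time

paper: 194/194 (binding)
cutting: 255/255 (binding)
press time: 61/82 (slack 21)
By complementary slackness, a constraint with positive slack has shadow price 0 → press time.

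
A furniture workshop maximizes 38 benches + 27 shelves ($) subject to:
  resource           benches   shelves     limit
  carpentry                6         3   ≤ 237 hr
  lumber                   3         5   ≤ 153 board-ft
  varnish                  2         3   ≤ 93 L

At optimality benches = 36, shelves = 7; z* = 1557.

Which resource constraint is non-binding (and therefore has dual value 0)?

carpentry: 237/237 (binding)
lumber: 143/153 (slack 10)
varnish: 93/93 (binding)
By complementary slackness, a constraint with positive slack has shadow price 0 → lumber.

lumber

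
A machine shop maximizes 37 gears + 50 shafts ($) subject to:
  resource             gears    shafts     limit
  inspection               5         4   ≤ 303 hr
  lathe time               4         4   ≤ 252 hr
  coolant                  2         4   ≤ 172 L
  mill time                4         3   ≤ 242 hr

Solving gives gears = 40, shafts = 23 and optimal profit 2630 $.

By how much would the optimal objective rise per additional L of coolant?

6.5

Binding: lathe time and coolant. Non-binding: inspection (11 unused), mill time (13 unused).
Since inspection, mill time are not tight, their duals are 0.
The binding rows give the dual system: 4·y_lathe time + 2·y_coolant = 37 and 4·y_lathe time + 4·y_coolant = 50.
Solving: y_lathe time = 6, y_coolant = 6.5.
Shadow price of coolant = 6.5.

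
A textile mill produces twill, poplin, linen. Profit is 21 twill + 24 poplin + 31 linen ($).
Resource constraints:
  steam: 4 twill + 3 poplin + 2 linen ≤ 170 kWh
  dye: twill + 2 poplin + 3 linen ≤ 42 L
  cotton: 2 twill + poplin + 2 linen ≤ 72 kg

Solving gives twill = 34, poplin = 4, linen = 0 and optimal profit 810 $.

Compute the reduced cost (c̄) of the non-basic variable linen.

-8

Binding: dye and cotton. Non-binding: steam (22 unused).
Since steam is not tight, its dual is 0.
Dual feasibility on the basic columns requires 1·y_dye + 2·y_cotton = 21, 2·y_dye + 1·y_cotton = 24.
Solving: y_dye = 9, y_cotton = 6.
Reduced cost of linen: c₃ − yᵀa₃ = 31 − (9·3 + 6·2) = 31 − 39 = -8.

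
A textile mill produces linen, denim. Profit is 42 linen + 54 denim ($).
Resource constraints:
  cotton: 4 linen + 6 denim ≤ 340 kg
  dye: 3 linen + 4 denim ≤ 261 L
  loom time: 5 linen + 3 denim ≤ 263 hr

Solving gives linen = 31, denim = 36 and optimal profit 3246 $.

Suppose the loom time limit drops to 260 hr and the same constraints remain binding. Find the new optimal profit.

3240

At the optimum: cotton uses 340 of 340 (binding); dye uses 237 of 261 (slack = 24); loom time uses 263 of 263 (binding).
By complementary slackness, y = 0 for the non-binding constraint.
The binding rows give the dual system: 4·y_cotton + 5·y_loom time = 42 and 6·y_cotton + 3·y_loom time = 54.
This yields shadow prices y_cotton = 8, y_loom time = 2.
Δz = y_loom time·Δb = 2 × (-3) = -6, so new z* = 3246 − 6 = 3240.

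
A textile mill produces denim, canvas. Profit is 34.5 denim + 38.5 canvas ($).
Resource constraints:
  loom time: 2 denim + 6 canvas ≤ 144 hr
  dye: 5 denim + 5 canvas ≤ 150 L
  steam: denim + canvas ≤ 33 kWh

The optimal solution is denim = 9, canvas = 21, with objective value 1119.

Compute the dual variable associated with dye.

Binding: loom time and dye. Non-binding: steam (3 unused).
By complementary slackness, y = 0 for the non-binding constraint.
From A_Bᵀ y = c: 2·y_loom time + 5·y_dye = 34.5; 6·y_loom time + 5·y_dye = 38.5.
Solving: y_loom time = 1, y_dye = 6.5.
Shadow price of dye = 6.5.

6.5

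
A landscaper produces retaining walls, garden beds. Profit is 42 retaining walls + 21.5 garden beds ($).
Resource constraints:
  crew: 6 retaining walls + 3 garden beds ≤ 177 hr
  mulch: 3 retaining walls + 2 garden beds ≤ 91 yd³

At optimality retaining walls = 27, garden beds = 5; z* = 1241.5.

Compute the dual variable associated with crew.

6.5

Both crew and mulch are binding at x*.
The binding rows give the dual system: 6·y_crew + 3·y_mulch = 42 and 3·y_crew + 2·y_mulch = 21.5.
Solving: y_crew = 6.5, y_mulch = 1.
Shadow price of crew = 6.5.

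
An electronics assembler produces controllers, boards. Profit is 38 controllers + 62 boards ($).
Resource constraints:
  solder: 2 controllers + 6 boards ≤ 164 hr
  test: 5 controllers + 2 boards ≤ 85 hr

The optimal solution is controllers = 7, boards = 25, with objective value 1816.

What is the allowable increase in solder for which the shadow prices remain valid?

91

Binding constraints: solder, test. The basis is B = [[2,6],[5,2]] with det -26.
Per unit increase in solder, x* moves by d = (-0.0769, 0.1923).
The basis stays optimal until controllers reaches 0; allowable increase = 91 hr.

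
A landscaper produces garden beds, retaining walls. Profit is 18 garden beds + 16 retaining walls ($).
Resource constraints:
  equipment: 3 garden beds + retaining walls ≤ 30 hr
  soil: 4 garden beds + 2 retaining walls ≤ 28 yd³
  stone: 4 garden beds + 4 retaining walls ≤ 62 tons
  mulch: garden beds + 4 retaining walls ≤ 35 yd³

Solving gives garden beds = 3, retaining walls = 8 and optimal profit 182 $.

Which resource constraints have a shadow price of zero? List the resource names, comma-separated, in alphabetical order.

equipment, stone

equipment: 17/30 (slack 13)
soil: 28/28 (binding)
stone: 44/62 (slack 18)
mulch: 35/35 (binding)
By complementary slackness, a constraint with positive slack has shadow price 0 → equipment, stone.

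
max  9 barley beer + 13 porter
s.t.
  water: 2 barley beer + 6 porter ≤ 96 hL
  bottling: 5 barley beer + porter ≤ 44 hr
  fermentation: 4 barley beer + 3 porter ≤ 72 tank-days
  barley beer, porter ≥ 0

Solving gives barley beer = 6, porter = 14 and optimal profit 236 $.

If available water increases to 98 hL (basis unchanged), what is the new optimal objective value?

Binding: water and bottling. Non-binding: fermentation (6 unused).
By complementary slackness, y = 0 for the non-binding constraint.
From A_Bᵀ y = c: 2·y_water + 5·y_bottling = 9; 6·y_water + 1·y_bottling = 13.
This yields shadow prices y_water = 2, y_bottling = 1.
Δz = y_water·Δb = 2 × (2) = 4, so new z* = 236 + 4 = 240.

240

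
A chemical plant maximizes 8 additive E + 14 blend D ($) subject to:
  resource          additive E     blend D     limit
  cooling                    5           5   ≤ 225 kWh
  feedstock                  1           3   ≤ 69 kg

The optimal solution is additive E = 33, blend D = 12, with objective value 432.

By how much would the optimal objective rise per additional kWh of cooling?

1

Check each constraint at x*: cooling 225/225 (tight); feedstock 69/69 (tight).
The binding rows give the dual system: 5·y_cooling + 1·y_feedstock = 8 and 5·y_cooling + 3·y_feedstock = 14.
Solving: y_cooling = 1, y_feedstock = 3.
Shadow price of cooling = 1.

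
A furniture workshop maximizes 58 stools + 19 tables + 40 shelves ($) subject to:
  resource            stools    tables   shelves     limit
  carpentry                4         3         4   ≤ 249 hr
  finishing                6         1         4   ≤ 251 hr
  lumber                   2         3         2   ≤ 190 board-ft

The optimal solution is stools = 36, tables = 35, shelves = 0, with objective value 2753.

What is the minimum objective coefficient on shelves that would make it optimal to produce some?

44

Binding: carpentry and finishing. Non-binding: lumber (13 unused).
Since lumber is not tight, its dual is 0.
The binding rows give the dual system: 4·y_carpentry + 6·y_finishing = 58 and 3·y_carpentry + 1·y_finishing = 19.
→ y_carpentry = 4 and y_finishing = 7.
shelves enters the basis when its profit ≥ yᵀa₃ = 4·4 + 7·4 = 44.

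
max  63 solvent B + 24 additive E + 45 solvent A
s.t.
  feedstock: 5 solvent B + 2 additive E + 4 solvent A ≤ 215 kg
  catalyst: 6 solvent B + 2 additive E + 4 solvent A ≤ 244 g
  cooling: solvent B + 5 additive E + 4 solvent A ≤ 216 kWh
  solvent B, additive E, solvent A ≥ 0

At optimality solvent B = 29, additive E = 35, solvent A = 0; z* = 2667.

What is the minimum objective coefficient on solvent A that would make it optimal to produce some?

Check each constraint at x*: feedstock 215/215 (tight); catalyst 244/244 (tight); cooling 204/216 (slack 12).
By complementary slackness, y = 0 for the non-binding constraint.
Dual feasibility on the basic columns requires 5·y_feedstock + 6·y_catalyst = 63, 2·y_feedstock + 2·y_catalyst = 24.
→ y_feedstock = 9 and y_catalyst = 3.
solvent A enters the basis when its profit ≥ yᵀa₃ = 9·4 + 3·4 = 48.

48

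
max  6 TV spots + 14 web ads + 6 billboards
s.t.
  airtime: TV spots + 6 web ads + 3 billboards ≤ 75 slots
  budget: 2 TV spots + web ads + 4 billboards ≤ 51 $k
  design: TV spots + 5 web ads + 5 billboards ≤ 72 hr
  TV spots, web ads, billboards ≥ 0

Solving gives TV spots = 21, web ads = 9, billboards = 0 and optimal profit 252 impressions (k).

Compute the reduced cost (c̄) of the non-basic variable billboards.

Check each constraint at x*: airtime 75/75 (tight); budget 51/51 (tight); design 66/72 (slack 6).
By complementary slackness, y = 0 for the non-binding constraint.
From A_Bᵀ y = c: 1·y_airtime + 2·y_budget = 6; 6·y_airtime + 1·y_budget = 14.
→ y_airtime = 2 and y_budget = 2.
Reduced cost of billboards: c₃ − yᵀa₃ = 6 − (2·3 + 2·4) = 6 − 14 = -8.

-8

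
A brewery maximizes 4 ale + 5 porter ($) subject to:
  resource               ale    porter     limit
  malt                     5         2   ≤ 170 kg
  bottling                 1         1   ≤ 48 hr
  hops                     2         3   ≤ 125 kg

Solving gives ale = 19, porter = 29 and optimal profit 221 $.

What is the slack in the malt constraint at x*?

17

malt used = 5·19 + 2·29 = 153; slack = 170 − 153 = 17.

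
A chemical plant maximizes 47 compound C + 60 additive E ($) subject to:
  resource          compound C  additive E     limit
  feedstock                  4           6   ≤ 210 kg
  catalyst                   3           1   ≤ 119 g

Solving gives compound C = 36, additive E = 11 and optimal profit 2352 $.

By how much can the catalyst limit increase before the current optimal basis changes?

Binding constraints: feedstock, catalyst. The basis is B = [[4,6],[3,1]] with det -14.
Per unit increase in catalyst, x* moves by d = (0.4286, -0.2857).
The basis stays optimal until additive E reaches 0; allowable increase = 38.5 g.

38.5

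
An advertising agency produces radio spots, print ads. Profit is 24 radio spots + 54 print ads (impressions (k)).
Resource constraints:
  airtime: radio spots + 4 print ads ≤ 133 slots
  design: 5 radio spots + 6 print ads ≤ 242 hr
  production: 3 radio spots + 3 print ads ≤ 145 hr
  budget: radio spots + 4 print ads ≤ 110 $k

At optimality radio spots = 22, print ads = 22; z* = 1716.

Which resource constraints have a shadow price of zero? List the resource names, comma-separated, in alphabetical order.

airtime: 110/133 (slack 23)
design: 242/242 (binding)
production: 132/145 (slack 13)
budget: 110/110 (binding)
By complementary slackness, a constraint with positive slack has shadow price 0 → airtime, production.

airtime, production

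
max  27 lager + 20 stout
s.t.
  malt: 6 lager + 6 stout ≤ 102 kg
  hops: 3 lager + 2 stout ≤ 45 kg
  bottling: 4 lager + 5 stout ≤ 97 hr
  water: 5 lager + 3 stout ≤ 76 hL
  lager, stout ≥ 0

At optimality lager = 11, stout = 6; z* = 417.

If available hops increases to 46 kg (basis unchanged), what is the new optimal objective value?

At the optimum: malt uses 102 of 102 (binding); hops uses 45 of 45 (binding); bottling uses 74 of 97 (slack = 23); water uses 73 of 76 (slack = 3).
By complementary slackness, y = 0 for the non-binding constraints.
The binding rows give the dual system: 6·y_malt + 3·y_hops = 27 and 6·y_malt + 2·y_hops = 20.
→ y_malt = 1 and y_hops = 7.
Δz = y_hops·Δb = 7 × (1) = 7, so new z* = 417 + 7 = 424.

424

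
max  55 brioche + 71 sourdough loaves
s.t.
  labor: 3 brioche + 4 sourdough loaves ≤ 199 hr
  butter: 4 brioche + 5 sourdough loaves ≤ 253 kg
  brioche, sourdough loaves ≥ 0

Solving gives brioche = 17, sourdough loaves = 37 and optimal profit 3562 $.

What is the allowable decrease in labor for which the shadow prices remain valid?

Binding constraints: labor, butter. The basis is B = [[3,4],[4,5]] with det -1.
Per unit decrease in labor, x* moves by d = (5, -4).
The basis stays optimal until sourdough loaves reaches 0; allowable decrease = 9.25 hr.

9.25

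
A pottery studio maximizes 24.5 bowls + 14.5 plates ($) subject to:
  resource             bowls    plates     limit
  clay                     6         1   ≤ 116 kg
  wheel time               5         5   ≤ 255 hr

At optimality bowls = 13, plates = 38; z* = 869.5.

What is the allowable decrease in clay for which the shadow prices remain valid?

Binding constraints: clay, wheel time. The basis is B = [[6,1],[5,5]] with det 25.
Per unit decrease in clay, x* moves by d = (-0.2, 0.2).
The basis stays optimal until bowls reaches 0; allowable decrease = 65 kg.

65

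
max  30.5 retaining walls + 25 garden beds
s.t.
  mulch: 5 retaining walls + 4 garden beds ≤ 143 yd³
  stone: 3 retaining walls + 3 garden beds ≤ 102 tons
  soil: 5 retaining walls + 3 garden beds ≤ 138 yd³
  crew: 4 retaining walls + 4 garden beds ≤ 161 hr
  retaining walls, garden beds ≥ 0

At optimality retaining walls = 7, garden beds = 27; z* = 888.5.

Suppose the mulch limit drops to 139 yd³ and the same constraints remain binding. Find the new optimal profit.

866.5

Binding: mulch and stone. Non-binding: soil (22 unused), crew (25 unused).
By complementary slackness, y = 0 for the non-binding constraints.
The binding rows give the dual system: 5·y_mulch + 3·y_stone = 30.5 and 4·y_mulch + 3·y_stone = 25.
→ y_mulch = 5.5 and y_stone = 1.
Δz = y_mulch·Δb = 5.5 × (-4) = -22, so new z* = 888.5 − 22 = 866.5.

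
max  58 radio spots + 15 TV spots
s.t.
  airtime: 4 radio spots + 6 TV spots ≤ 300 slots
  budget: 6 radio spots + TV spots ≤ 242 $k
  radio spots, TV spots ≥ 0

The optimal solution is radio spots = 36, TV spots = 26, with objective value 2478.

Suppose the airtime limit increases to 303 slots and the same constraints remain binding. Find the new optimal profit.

2481

At the optimum: airtime uses 300 of 300 (binding); budget uses 242 of 242 (binding).
The binding rows give the dual system: 4·y_airtime + 6·y_budget = 58 and 6·y_airtime + 1·y_budget = 15.
→ y_airtime = 1 and y_budget = 9.
Δz = y_airtime·Δb = 1 × (3) = 3, so new z* = 2478 + 3 = 2481.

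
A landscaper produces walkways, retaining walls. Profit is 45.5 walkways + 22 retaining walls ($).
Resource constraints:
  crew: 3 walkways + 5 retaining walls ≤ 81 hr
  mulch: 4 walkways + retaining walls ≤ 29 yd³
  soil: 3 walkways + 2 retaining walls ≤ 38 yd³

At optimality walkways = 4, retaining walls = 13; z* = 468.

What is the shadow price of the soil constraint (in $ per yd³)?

Binding: mulch and soil. Non-binding: crew (4 unused).
Since crew is not tight, its dual is 0.
Dual feasibility on the basic columns requires 4·y_mulch + 3·y_soil = 45.5, 1·y_mulch + 2·y_soil = 22.
→ y_mulch = 5 and y_soil = 8.5.
Shadow price of soil = 8.5.

8.5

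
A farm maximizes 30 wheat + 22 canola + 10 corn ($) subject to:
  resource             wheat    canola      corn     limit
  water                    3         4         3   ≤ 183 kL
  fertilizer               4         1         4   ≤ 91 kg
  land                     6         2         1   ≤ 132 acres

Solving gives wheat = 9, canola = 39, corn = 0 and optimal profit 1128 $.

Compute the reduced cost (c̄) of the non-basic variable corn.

-5

Check each constraint at x*: water 183/183 (tight); fertilizer 75/91 (slack 16); land 132/132 (tight).
By complementary slackness, y = 0 for the non-binding constraint.
The binding rows give the dual system: 3·y_water + 6·y_land = 30 and 4·y_water + 2·y_land = 22.
This yields shadow prices y_water = 4, y_land = 3.
Reduced cost of corn: c₃ − yᵀa₃ = 10 − (4·3 + 3·1) = 10 − 15 = -5.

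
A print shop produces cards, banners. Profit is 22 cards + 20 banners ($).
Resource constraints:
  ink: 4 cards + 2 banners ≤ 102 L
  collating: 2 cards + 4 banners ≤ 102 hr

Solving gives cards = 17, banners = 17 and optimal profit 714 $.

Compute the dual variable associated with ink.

Check each constraint at x*: ink 102/102 (tight); collating 102/102 (tight).
From A_Bᵀ y = c: 4·y_ink + 2·y_collating = 22; 2·y_ink + 4·y_collating = 20.
Solving: y_ink = 4, y_collating = 3.
Shadow price of ink = 4.

4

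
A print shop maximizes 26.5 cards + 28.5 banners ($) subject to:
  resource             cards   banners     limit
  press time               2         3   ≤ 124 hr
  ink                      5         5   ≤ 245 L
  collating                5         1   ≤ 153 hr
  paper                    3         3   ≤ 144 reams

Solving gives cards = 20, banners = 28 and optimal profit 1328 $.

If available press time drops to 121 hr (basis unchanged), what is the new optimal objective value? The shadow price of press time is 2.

1322

Δb = -3, so new z* = 1328 + (2)·(-3) = 1328 − 6 = 1322.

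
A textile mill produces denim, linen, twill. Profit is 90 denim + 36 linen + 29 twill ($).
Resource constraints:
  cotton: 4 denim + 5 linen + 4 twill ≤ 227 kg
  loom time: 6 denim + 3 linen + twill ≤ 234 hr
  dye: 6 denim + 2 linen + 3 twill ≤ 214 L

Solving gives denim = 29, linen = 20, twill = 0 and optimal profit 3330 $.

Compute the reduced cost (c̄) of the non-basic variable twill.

Binding: loom time and dye. Non-binding: cotton (11 unused).
Slack constraints have shadow price 0 (complementary slackness).
The binding rows give the dual system: 6·y_loom time + 6·y_dye = 90 and 3·y_loom time + 2·y_dye = 36.
Solving: y_loom time = 6, y_dye = 9.
Reduced cost of twill: c₃ − yᵀa₃ = 29 − (6·1 + 9·3) = 29 − 33 = -4.

-4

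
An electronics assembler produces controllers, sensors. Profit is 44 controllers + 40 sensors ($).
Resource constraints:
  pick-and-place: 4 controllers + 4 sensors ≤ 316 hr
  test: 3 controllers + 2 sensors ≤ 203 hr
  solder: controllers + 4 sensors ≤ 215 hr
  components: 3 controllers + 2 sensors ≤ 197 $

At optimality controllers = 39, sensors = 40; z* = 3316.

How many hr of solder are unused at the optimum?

solder used = 1·39 + 4·40 = 199; slack = 215 − 199 = 16.

16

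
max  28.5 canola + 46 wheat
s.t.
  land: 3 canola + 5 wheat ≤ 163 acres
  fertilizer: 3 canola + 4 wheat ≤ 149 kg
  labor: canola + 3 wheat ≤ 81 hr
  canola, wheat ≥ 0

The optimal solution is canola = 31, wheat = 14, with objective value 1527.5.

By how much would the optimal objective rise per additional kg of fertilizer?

At the optimum: land uses 163 of 163 (binding); fertilizer uses 149 of 149 (binding); labor uses 73 of 81 (slack = 8).
Since labor is not tight, its dual is 0.
The binding rows give the dual system: 3·y_land + 3·y_fertilizer = 28.5 and 5·y_land + 4·y_fertilizer = 46.
Solving: y_land = 8, y_fertilizer = 1.5.
Shadow price of fertilizer = 1.5.

1.5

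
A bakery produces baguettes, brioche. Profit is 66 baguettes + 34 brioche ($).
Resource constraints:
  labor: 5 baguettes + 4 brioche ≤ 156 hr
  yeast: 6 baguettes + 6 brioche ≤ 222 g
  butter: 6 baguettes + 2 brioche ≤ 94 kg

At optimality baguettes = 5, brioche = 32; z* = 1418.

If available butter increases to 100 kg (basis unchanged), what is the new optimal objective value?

1466

Check each constraint at x*: labor 153/156 (slack 3); yeast 222/222 (tight); butter 94/94 (tight).
By complementary slackness, y = 0 for the non-binding constraint.
The binding rows give the dual system: 6·y_yeast + 6·y_butter = 66 and 6·y_yeast + 2·y_butter = 34.
→ y_yeast = 3 and y_butter = 8.
Δz = y_butter·Δb = 8 × (6) = 48, so new z* = 1418 + 48 = 1466.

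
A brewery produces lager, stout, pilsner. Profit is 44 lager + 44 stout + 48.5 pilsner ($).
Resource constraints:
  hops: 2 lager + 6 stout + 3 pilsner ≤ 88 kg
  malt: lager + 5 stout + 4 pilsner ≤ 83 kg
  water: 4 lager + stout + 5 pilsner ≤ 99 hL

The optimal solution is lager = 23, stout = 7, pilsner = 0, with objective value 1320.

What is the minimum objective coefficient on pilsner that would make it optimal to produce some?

58

At the optimum: hops uses 88 of 88 (binding); malt uses 58 of 83 (slack = 25); water uses 99 of 99 (binding).
Since malt is not tight, its dual is 0.
The binding rows give the dual system: 2·y_hops + 4·y_water = 44 and 6·y_hops + 1·y_water = 44.
→ y_hops = 6 and y_water = 8.
pilsner enters the basis when its profit ≥ yᵀa₃ = 6·3 + 8·5 = 58.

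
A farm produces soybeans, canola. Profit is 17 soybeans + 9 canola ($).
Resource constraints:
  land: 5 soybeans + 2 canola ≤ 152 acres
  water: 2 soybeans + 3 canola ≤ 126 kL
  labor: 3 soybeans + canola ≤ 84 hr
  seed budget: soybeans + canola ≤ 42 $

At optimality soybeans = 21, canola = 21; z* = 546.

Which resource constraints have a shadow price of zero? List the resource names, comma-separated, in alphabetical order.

land, water

land: 147/152 (slack 5)
water: 105/126 (slack 21)
labor: 84/84 (binding)
seed budget: 42/42 (binding)
By complementary slackness, a constraint with positive slack has shadow price 0 → land, water.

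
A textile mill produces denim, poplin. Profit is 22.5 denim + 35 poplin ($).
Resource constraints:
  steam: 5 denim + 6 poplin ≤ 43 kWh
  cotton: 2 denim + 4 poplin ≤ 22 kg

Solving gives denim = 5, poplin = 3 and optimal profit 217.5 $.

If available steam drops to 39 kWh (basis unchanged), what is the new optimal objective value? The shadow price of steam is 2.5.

Δb = -4, so new z* = 217.5 + (2.5)·(-4) = 217.5 − 10 = 207.5.

207.5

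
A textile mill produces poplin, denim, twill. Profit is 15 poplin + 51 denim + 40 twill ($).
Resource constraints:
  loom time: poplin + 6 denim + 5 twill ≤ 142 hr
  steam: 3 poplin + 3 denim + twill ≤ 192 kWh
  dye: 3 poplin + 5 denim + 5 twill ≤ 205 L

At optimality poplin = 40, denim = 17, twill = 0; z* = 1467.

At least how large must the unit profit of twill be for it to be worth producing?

Binding: loom time and dye. Non-binding: steam (21 unused).
Slack constraints have shadow price 0 (complementary slackness).
The binding rows give the dual system: 1·y_loom time + 3·y_dye = 15 and 6·y_loom time + 5·y_dye = 51.
This yields shadow prices y_loom time = 6, y_dye = 3.
twill enters the basis when its profit ≥ yᵀa₃ = 6·5 + 3·5 = 45.

45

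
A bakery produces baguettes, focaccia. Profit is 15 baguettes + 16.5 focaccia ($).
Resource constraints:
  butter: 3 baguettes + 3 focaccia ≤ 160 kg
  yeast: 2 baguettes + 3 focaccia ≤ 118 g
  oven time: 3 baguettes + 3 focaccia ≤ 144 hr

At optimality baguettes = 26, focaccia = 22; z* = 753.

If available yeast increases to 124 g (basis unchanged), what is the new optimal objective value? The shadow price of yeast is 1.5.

Δb = 6, so new z* = 753 + (1.5)·(6) = 753 + 9 = 762.

762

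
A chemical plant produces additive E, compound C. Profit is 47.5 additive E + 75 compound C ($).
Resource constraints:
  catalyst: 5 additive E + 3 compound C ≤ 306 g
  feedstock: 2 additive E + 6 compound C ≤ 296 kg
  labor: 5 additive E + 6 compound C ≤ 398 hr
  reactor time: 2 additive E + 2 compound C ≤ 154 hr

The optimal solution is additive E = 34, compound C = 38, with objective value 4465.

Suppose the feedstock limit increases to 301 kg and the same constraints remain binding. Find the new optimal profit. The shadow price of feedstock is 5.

Δb = 5, so new z* = 4465 + (5)·(5) = 4465 + 25 = 4490.

4490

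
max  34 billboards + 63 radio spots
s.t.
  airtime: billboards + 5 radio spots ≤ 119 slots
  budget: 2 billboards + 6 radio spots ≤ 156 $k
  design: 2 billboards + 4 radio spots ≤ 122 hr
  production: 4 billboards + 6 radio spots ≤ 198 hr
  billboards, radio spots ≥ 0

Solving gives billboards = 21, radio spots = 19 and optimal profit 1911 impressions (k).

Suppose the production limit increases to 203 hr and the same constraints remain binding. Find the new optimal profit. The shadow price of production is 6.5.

1943.5

Δb = 5, so new z* = 1911 + (6.5)·(5) = 1911 + 32.5 = 1943.5.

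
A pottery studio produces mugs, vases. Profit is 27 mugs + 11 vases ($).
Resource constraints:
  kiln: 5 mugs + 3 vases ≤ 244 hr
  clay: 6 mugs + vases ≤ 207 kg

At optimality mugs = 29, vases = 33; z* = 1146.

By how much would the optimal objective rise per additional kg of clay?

At the optimum: kiln uses 244 of 244 (binding); clay uses 207 of 207 (binding).
From A_Bᵀ y = c: 5·y_kiln + 6·y_clay = 27; 3·y_kiln + 1·y_clay = 11.
Solving: y_kiln = 3, y_clay = 2.
Shadow price of clay = 2.

2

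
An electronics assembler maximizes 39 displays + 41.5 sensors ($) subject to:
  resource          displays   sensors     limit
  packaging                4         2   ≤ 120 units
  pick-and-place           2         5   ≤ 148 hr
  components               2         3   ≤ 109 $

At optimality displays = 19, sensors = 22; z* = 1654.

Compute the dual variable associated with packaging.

Check each constraint at x*: packaging 120/120 (tight); pick-and-place 148/148 (tight); components 104/109 (slack 5).
By complementary slackness, y = 0 for the non-binding constraint.
Dual feasibility on the basic columns requires 4·y_packaging + 2·y_pick-and-place = 39, 2·y_packaging + 5·y_pick-and-place = 41.5.
→ y_packaging = 7 and y_pick-and-place = 5.5.
Shadow price of packaging = 7.

7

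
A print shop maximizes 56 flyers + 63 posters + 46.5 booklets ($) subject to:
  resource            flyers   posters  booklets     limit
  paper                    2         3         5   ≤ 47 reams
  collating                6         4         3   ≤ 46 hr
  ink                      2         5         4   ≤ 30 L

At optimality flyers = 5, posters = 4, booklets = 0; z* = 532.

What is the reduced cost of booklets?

Binding: collating and ink. Non-binding: paper (25 unused).
Slack constraints have shadow price 0 (complementary slackness).
The binding rows give the dual system: 6·y_collating + 2·y_ink = 56 and 4·y_collating + 5·y_ink = 63.
→ y_collating = 7 and y_ink = 7.
Reduced cost of booklets: c₃ − yᵀa₃ = 46.5 − (7·3 + 7·4) = 46.5 − 49 = -2.5.

-2.5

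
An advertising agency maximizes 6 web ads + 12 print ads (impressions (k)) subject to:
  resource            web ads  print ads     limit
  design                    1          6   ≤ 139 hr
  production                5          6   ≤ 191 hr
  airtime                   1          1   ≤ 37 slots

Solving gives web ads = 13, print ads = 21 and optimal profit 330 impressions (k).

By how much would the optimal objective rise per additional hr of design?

At the optimum: design uses 139 of 139 (binding); production uses 191 of 191 (binding); airtime uses 34 of 37 (slack = 3).
Since airtime is not tight, its dual is 0.
Dual feasibility on the basic columns requires 1·y_design + 5·y_production = 6, 6·y_design + 6·y_production = 12.
Solving: y_design = 1, y_production = 1.
Shadow price of design = 1.

1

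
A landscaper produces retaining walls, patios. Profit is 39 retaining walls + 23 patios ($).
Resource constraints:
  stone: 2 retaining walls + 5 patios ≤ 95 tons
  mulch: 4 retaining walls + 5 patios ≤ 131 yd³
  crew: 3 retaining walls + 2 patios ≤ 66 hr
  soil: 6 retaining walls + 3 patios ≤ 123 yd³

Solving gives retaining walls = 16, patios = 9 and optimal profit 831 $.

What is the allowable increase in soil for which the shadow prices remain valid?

Binding constraints: crew, soil. The basis is B = [[3,2],[6,3]] with det -3.
Per unit increase in soil, x* moves by d = (0.6667, -1).
The basis stays optimal until patios reaches 0; allowable increase = 9 yd³.

9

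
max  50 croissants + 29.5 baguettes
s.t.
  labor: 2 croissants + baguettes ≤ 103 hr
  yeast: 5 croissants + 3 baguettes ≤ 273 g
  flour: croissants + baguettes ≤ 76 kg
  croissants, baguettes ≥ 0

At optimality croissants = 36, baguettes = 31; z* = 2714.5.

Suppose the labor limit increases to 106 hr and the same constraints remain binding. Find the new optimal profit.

At the optimum: labor uses 103 of 103 (binding); yeast uses 273 of 273 (binding); flour uses 67 of 76 (slack = 9).
Since flour is not tight, its dual is 0.
The binding rows give the dual system: 2·y_labor + 5·y_yeast = 50 and 1·y_labor + 3·y_yeast = 29.5.
→ y_labor = 2.5 and y_yeast = 9.
Δz = y_labor·Δb = 2.5 × (3) = 7.5, so new z* = 2714.5 + 7.5 = 2722.

2722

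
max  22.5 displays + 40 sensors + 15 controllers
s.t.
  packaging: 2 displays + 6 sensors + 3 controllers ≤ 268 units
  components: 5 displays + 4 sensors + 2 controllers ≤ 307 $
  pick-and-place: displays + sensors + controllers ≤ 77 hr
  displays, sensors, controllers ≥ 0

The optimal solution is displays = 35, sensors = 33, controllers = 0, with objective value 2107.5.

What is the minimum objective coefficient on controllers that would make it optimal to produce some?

Check each constraint at x*: packaging 268/268 (tight); components 307/307 (tight); pick-and-place 68/77 (slack 9).
By complementary slackness, y = 0 for the non-binding constraint.
The binding rows give the dual system: 2·y_packaging + 5·y_components = 22.5 and 6·y_packaging + 4·y_components = 40.
This yields shadow prices y_packaging = 5, y_components = 2.5.
controllers enters the basis when its profit ≥ yᵀa₃ = 5·3 + 2.5·2 = 20.

20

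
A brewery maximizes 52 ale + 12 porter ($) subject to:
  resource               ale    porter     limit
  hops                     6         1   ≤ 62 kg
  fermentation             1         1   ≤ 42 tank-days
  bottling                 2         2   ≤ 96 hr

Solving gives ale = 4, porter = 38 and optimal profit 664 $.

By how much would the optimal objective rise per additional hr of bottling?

0

Check each constraint at x*: hops 62/62 (tight); fermentation 42/42 (tight); bottling 84/96 (slack 12).
Since bottling is not tight, its dual is 0.
From A_Bᵀ y = c: 6·y_hops + 1·y_fermentation = 52; 1·y_hops + 1·y_fermentation = 12.
Solving: y_hops = 8, y_fermentation = 4.
Shadow price of bottling = 0.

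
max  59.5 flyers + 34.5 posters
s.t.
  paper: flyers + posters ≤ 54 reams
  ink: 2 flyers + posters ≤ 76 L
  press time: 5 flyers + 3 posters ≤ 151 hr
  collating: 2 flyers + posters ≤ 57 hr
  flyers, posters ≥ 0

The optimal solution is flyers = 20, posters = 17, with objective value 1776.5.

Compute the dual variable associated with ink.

0

Binding: press time and collating. Non-binding: paper (17 unused), ink (19 unused).
Slack constraints have shadow price 0 (complementary slackness).
Dual feasibility on the basic columns requires 5·y_press time + 2·y_collating = 59.5, 3·y_press time + 1·y_collating = 34.5.
Solving: y_press time = 9.5, y_collating = 6.
Shadow price of ink = 0.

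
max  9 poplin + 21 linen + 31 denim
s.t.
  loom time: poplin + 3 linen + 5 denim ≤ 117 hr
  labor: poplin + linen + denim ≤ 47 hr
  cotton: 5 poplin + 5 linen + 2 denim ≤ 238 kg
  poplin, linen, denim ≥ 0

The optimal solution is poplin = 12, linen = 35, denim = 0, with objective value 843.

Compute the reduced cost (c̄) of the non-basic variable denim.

Check each constraint at x*: loom time 117/117 (tight); labor 47/47 (tight); cotton 235/238 (slack 3).
By complementary slackness, y = 0 for the non-binding constraint.
The binding rows give the dual system: 1·y_loom time + 1·y_labor = 9 and 3·y_loom time + 1·y_labor = 21.
→ y_loom time = 6 and y_labor = 3.
Reduced cost of denim: c₃ − yᵀa₃ = 31 − (6·5 + 3·1) = 31 − 33 = -2.

-2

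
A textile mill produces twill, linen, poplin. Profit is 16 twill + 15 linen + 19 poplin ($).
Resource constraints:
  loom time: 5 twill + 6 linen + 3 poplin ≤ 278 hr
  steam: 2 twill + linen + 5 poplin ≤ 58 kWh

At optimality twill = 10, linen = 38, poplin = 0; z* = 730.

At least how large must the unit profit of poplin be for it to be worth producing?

21

Both loom time and steam are binding at x*.
The binding rows give the dual system: 5·y_loom time + 2·y_steam = 16 and 6·y_loom time + 1·y_steam = 15.
→ y_loom time = 2 and y_steam = 3.
poplin enters the basis when its profit ≥ yᵀa₃ = 2·3 + 3·5 = 21.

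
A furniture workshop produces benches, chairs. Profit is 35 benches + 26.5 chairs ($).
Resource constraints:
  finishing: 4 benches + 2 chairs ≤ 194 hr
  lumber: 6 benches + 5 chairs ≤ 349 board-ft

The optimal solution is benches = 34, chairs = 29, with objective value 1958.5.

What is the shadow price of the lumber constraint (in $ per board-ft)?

At the optimum: finishing uses 194 of 194 (binding); lumber uses 349 of 349 (binding).
The binding rows give the dual system: 4·y_finishing + 6·y_lumber = 35 and 2·y_finishing + 5·y_lumber = 26.5.
→ y_finishing = 2 and y_lumber = 4.5.
Shadow price of lumber = 4.5.

4.5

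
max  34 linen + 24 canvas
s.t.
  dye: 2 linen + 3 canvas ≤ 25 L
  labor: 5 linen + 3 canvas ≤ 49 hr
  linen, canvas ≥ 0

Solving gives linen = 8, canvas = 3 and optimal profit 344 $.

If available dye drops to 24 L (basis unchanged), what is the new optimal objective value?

At the optimum: dye uses 25 of 25 (binding); labor uses 49 of 49 (binding).
Dual feasibility on the basic columns requires 2·y_dye + 5·y_labor = 34, 3·y_dye + 3·y_labor = 24.
Solving: y_dye = 2, y_labor = 6.
Δz = y_dye·Δb = 2 × (-1) = -2, so new z* = 344 − 2 = 342.

342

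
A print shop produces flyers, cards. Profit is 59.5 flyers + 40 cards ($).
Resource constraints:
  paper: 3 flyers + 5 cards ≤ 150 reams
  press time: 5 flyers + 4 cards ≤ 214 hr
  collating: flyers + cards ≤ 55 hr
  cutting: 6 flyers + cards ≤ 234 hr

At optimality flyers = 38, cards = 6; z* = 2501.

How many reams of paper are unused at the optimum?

paper used = 3·38 + 5·6 = 144; slack = 150 − 144 = 6.

6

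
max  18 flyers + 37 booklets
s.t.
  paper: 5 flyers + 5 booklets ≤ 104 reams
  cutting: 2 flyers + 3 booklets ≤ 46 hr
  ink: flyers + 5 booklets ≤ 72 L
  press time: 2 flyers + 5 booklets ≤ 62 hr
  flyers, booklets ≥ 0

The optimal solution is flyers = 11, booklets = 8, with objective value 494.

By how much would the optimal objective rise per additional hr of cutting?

4

Binding: cutting and press time. Non-binding: paper (9 unused), ink (21 unused).
By complementary slackness, y = 0 for the non-binding constraints.
Dual feasibility on the basic columns requires 2·y_cutting + 2·y_press time = 18, 3·y_cutting + 5·y_press time = 37.
This yields shadow prices y_cutting = 4, y_press time = 5.
Shadow price of cutting = 4.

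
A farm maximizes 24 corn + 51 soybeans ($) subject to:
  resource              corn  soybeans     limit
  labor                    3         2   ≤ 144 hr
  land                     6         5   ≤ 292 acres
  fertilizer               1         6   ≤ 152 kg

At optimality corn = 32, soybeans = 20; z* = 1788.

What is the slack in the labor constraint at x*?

8

labor used = 3·32 + 2·20 = 136; slack = 144 − 136 = 8.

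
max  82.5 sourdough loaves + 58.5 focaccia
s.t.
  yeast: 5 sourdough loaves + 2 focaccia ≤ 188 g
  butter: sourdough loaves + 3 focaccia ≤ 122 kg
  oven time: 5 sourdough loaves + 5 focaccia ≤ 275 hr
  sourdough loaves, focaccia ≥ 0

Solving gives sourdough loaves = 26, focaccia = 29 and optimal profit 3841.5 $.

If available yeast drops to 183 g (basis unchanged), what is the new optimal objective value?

At the optimum: yeast uses 188 of 188 (binding); butter uses 113 of 122 (slack = 9); oven time uses 275 of 275 (binding).
By complementary slackness, y = 0 for the non-binding constraint.
From A_Bᵀ y = c: 5·y_yeast + 5·y_oven time = 82.5; 2·y_yeast + 5·y_oven time = 58.5.
Solving: y_yeast = 8, y_oven time = 8.5.
Δz = y_yeast·Δb = 8 × (-5) = -40, so new z* = 3841.5 − 40 = 3801.5.

3801.5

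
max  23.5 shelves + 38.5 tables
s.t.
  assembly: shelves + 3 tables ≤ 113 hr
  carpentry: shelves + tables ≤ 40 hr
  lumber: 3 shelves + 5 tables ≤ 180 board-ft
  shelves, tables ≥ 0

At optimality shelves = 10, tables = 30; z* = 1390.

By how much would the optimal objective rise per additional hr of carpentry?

Binding: carpentry and lumber. Non-binding: assembly (13 unused).
Since assembly is not tight, its dual is 0.
Dual feasibility on the basic columns requires 1·y_carpentry + 3·y_lumber = 23.5, 1·y_carpentry + 5·y_lumber = 38.5.
→ y_carpentry = 1 and y_lumber = 7.5.
Shadow price of carpentry = 1.

1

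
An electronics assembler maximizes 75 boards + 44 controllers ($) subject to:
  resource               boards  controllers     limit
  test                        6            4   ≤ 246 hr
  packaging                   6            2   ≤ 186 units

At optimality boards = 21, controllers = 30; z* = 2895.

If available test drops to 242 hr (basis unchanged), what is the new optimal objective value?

At the optimum: test uses 246 of 246 (binding); packaging uses 186 of 186 (binding).
Dual feasibility on the basic columns requires 6·y_test + 6·y_packaging = 75, 4·y_test + 2·y_packaging = 44.
Solving: y_test = 9.5, y_packaging = 3.
Δz = y_test·Δb = 9.5 × (-4) = -38, so new z* = 2895 − 38 = 2857.

2857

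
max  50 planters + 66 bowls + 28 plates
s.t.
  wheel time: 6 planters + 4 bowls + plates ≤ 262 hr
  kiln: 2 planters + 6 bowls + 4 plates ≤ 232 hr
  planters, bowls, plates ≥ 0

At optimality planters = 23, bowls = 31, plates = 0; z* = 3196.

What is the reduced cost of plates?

At the optimum: wheel time uses 262 of 262 (binding); kiln uses 232 of 232 (binding).
From A_Bᵀ y = c: 6·y_wheel time + 2·y_kiln = 50; 4·y_wheel time + 6·y_kiln = 66.
Solving: y_wheel time = 6, y_kiln = 7.
Reduced cost of plates: c₃ − yᵀa₃ = 28 − (6·1 + 7·4) = 28 − 34 = -6.

-6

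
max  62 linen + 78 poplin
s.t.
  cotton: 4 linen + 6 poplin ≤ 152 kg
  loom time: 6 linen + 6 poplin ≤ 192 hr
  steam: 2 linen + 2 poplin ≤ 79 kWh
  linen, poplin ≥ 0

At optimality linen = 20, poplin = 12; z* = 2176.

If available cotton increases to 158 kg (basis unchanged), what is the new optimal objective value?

2224

Check each constraint at x*: cotton 152/152 (tight); loom time 192/192 (tight); steam 64/79 (slack 15).
Since steam is not tight, its dual is 0.
The binding rows give the dual system: 4·y_cotton + 6·y_loom time = 62 and 6·y_cotton + 6·y_loom time = 78.
Solving: y_cotton = 8, y_loom time = 5.
Δz = y_cotton·Δb = 8 × (6) = 48, so new z* = 2176 + 48 = 2224.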